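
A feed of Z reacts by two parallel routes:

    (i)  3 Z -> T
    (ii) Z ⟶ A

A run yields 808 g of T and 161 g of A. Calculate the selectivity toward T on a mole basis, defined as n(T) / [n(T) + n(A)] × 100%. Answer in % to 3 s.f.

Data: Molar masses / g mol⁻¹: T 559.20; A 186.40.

62.6 %

n(T) = 808 / 559.20 = 1.445 mol
n(A) = 161 / 186.40 = 0.8637 mol
selectivity = 1.445/(1.445+0.8637) × 100 = 62.59 %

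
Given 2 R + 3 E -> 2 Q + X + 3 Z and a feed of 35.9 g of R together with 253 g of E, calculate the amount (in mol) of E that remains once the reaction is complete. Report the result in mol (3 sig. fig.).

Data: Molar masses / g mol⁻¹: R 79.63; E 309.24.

n(R) = 35.90 / 79.63 = 0.4508 mol
n(E) = 253.0 / 309.24 = 0.8181 mol
n/ν → R: 0.2254, E: 0.2727; R is limiting.
E consumed = (3/2) × 0.4508 = 0.6762 mol
E remaining = 0.8181 − 0.6762 = 0.1419 mol

0.142 mol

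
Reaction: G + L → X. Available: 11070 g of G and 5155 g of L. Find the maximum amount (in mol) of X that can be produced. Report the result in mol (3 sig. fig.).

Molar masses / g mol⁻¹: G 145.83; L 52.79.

75.9 mol

n(G) = 11070 / 145.83 = 75.91 mol
n(L) = 5155 / 52.79 = 97.65 mol
n/ν → G: 75.91, L: 97.65; G is limiting.
n(X) = (1/1) × 75.91 = 75.91 mol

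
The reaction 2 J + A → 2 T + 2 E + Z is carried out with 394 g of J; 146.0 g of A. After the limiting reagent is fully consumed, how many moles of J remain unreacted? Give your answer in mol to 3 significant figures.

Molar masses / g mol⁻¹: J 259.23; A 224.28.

0.218 mol

n(J) = 394.0 / 259.23 = 1.520 mol
n(A) = 146.0 / 224.28 = 0.6510 mol
n/ν for J = 1.520/2 = 0.7600
n/ν for A = 0.6510/1 = 0.6510
Smallest n/ν is A → limiting reagent.
J consumed = (2/1) × 0.6510 = 1.302 mol
J remaining = 1.520 − 1.302 = 0.2180 mol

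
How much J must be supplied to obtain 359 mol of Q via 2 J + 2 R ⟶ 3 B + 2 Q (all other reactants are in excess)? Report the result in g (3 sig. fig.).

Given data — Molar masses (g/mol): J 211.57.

n(Q) = 359.0 mol
n(J) = (2/2) × 359.0 = 359.0 mol
mass = 359.0 × 211.57 = 75950 g

76000 g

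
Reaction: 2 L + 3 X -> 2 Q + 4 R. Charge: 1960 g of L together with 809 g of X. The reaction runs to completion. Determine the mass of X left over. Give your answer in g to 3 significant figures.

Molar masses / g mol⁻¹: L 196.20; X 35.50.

n(L) = 1960 / 196.20 = 9.990 mol
n(X) = 809.0 / 35.50 = 22.79 mol
n/ν → L: 4.995, X: 7.597; L is limiting.
X consumed = (3/2) × 9.990 = 14.99 mol
X remaining = 22.79 − 14.99 = 7.800 mol
mass = 7.800 × 35.50 = 276.9 g

277 g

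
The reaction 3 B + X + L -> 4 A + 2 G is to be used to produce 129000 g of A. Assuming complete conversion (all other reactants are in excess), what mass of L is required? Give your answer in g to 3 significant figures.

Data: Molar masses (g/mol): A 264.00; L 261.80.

32000 g

n(A) = 129000 / 264.00 = 488.6 mol
n(L) = (1/4) × 488.6 = 122.2 mol
mass = 122.2 × 261.80 = 31990 g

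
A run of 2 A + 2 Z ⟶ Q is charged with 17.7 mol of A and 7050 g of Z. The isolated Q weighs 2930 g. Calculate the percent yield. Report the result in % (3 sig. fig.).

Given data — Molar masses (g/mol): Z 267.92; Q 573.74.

57.7 %

n(A) = 17.70 mol
n(Z) = 7050 / 267.92 = 26.31 mol
n/ν → A: 8.850, Z: 13.16; A is limiting.
theoretical n(Q) = (1/2) × 17.70 = 8.850 mol → 5078 g
% yield = 2930 / 5078 × 100 = 57.70 %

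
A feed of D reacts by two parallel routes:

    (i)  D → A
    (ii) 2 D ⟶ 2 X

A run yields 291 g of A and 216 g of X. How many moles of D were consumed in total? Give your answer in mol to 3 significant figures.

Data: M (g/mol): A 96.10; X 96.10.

n(A) = 291 / 96.10 = 3.028 mol
n(X) = 216 / 96.10 = 2.248 mol
n(D) via (i) = (1/1)×3.028 = 3.028 mol
n(D) via (ii) = (2/2)×2.248 = 2.248 mol
total n(D) = 3.028 + 2.248 = 5.276 mol

5.28 mol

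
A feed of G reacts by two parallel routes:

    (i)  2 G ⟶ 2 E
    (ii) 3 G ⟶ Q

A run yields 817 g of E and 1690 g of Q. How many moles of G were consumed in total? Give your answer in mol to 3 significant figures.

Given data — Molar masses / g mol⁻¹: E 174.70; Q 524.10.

14.4 mol

n(E) = 817 / 174.70 = 4.677 mol
n(Q) = 1690 / 524.10 = 3.225 mol
n(G) via (i) = (2/2)×4.677 = 4.677 mol
n(G) via (ii) = (3/1)×3.225 = 9.675 mol
total n(G) = 4.677 + 9.675 = 14.35 mol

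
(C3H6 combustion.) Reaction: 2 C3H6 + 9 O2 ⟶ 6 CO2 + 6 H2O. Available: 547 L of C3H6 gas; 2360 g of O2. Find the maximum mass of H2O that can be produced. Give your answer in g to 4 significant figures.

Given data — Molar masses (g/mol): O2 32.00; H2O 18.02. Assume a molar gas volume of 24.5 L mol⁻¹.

886.0 g

n(C3H6) = 547.0 / 24.5 = 22.33 mol
n(O2) = 2360 / 32.00 = 73.75 mol
n/ν for C3H6 = 22.33/2 = 11.17
n/ν for O2 = 73.75/9 = 8.194
Smallest n/ν is O2 → limiting reagent.
n(H2O) = (6/9) × 73.75 = 49.17 mol
mass = 49.17 × 18.02 = 886.0 g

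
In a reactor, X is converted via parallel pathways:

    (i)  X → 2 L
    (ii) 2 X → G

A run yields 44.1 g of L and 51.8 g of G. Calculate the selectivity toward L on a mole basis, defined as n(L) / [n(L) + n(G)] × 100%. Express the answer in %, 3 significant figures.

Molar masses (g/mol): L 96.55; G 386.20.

n(L) = 44.1 / 96.55 = 0.4568 mol
n(G) = 51.8 / 386.20 = 0.1341 mol
selectivity = 0.4568/(0.4568+0.1341) × 100 = 77.31 %

77.3 %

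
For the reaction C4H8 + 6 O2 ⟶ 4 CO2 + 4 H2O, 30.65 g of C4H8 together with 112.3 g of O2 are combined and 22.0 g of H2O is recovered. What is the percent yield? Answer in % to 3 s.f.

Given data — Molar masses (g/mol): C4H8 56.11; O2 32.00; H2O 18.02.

n(C4H8) = 30.65 / 56.11 = 0.5462 mol
n(O2) = 112.3 / 32.00 = 3.509 mol
n/ν for C4H8 = 0.5462/1 = 0.5462
n/ν for O2 = 3.509/6 = 0.5848
Smallest n/ν is C4H8 → limiting reagent.
theoretical n(H2O) = (4/1) × 0.5462 = 2.185 mol → 39.37 g
% yield = 22.0 / 39.37 × 100 = 55.88 %

55.9 %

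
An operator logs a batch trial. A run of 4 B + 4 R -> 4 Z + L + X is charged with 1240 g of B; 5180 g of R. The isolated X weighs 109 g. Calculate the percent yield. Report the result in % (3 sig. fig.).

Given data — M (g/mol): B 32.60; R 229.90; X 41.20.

n(B) = 1240 / 32.60 = 38.04 mol
n(R) = 5180 / 229.90 = 22.53 mol
n/ν for B = 38.04/4 = 9.510
n/ν for R = 22.53/4 = 5.633
Smallest n/ν is R → limiting reagent.
theoretical n(X) = (1/4) × 22.53 = 5.633 mol → 232.1 g
% yield = 109 / 232.1 × 100 = 46.96 %

47.0 %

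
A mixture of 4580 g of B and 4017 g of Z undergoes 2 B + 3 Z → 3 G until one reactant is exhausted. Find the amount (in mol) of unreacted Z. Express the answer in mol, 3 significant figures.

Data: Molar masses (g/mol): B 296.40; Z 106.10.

14.7 mol

n(B) = 4580 / 296.40 = 15.45 mol
n(Z) = 4017 / 106.10 = 37.86 mol
n/ν → B: 7.725, Z: 12.62; B is limiting.
Z consumed = (3/2) × 15.45 = 23.18 mol
Z remaining = 37.86 − 23.18 = 14.68 mol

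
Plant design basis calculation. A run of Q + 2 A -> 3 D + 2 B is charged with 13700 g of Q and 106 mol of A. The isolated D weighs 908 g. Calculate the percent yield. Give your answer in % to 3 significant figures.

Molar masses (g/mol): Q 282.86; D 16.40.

38.1 %

n(Q) = 13700 / 282.86 = 48.43 mol
n(A) = 106.0 mol
n/ν for Q = 48.43/1 = 48.43
n/ν for A = 106.0/2 = 53.00
Smallest n/ν is Q → limiting reagent.
theoretical n(D) = (3/1) × 48.43 = 145.3 mol → 2383 g
% yield = 908 / 2383 × 100 = 38.10 %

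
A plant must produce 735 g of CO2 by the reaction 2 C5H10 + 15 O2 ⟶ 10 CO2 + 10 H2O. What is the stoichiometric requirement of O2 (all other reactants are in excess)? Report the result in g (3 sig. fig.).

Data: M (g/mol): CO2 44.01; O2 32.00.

n(CO2) = 735 / 44.01 = 16.70 mol
n(O2) = (15/10) × 16.70 = 25.05 mol
mass = 25.05 × 32.00 = 801.6 g

802 g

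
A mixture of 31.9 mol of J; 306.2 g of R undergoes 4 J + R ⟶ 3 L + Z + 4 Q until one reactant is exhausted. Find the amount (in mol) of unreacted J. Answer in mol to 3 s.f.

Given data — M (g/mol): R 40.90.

n(J) = 31.90 mol
n(R) = 306.2 / 40.90 = 7.487 mol
n/ν → J: 7.975, R: 7.487; R is limiting.
J consumed = (4/1) × 7.487 = 29.95 mol
J remaining = 31.90 − 29.95 = 1.950 mol

1.95 mol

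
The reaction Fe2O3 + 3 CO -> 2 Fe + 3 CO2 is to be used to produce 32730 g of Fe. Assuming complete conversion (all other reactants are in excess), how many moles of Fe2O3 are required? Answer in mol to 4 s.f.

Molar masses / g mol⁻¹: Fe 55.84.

n(Fe) = 32730 / 55.84 = 586.1 mol
n(Fe2O3) = (1/2) × 586.1 = 293.1 mol

293.1 mol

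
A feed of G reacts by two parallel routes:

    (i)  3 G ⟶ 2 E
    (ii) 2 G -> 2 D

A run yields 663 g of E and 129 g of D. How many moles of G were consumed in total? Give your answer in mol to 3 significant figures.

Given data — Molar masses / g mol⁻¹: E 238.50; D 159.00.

n(E) = 663 / 238.50 = 2.780 mol
n(D) = 129 / 159.00 = 0.8113 mol
n(G) via (i) = (3/2)×2.780 = 4.170 mol
n(G) via (ii) = (2/2)×0.8113 = 0.8113 mol
total n(G) = 4.170 + 0.8113 = 4.981 mol

4.98 mol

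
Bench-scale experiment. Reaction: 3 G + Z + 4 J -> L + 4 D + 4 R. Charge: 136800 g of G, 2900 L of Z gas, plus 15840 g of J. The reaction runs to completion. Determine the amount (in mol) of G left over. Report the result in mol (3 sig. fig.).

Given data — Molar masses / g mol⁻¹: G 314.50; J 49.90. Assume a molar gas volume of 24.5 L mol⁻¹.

n(G) = 136800 / 314.50 = 435.0 mol
n(Z) = 2900 / 24.5 = 118.4 mol
n(J) = 15840 / 49.90 = 317.4 mol
n/ν → G: 145.0, Z: 118.4, J: 79.35; J is limiting.
G consumed = (3/4) × 317.4 = 238.1 mol
G remaining = 435.0 − 238.1 = 196.9 mol

197 mol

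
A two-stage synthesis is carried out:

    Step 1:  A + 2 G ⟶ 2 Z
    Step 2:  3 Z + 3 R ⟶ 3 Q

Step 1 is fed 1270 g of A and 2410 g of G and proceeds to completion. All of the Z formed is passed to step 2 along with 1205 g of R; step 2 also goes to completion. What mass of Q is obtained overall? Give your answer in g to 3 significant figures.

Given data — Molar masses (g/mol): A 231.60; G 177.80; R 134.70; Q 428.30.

Step 1:
n(A) = 1270 / 231.60 = 5.484 mol
n(G) = 2410 / 177.80 = 13.55 mol
n/ν → A: 5.484, G: 6.775; A is limiting.
n(Z) produced = (2/1) × 5.484 = 10.97 mol
Step 2:
n(Z) available = 10.97 mol
n(R) = 1205 / 134.70 = 8.946 mol
n/ν → Z: 3.657, R: 2.982; R is limiting.
n(Q) = (3/3) × 8.946 = 8.946 mol
mass = 8.946 × 428.30 = 3832 g

3830 g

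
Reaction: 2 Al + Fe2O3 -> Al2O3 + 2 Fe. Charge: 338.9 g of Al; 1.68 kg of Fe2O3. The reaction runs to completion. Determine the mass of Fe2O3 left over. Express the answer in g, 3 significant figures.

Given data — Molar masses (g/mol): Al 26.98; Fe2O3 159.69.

677 g

n(Al) = 338.9 / 26.98 = 12.56 mol
n(Fe2O3) = 1.680×1000 / 159.69 = 10.52 mol
n/ν for Al = 12.56/2 = 6.280
n/ν for Fe2O3 = 10.52/1 = 10.52
Smallest n/ν is Al → limiting reagent.
Fe2O3 consumed = (1/2) × 12.56 = 6.280 mol
Fe2O3 remaining = 10.52 − 6.280 = 4.240 mol
mass = 4.240 × 159.69 = 677.1 g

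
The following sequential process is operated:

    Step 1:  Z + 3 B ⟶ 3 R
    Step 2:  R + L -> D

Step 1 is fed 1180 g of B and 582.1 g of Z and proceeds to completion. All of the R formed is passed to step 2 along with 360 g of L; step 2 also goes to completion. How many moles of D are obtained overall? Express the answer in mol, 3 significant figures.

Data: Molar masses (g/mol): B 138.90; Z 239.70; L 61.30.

5.87 mol

Step 1:
n(B) = 1180 / 138.90 = 8.495 mol
n(Z) = 582.1 / 239.70 = 2.428 mol
n/ν → B: 2.832, Z: 2.428; Z is limiting.
n(R) produced = (3/1) × 2.428 = 7.284 mol
Step 2:
n(R) available = 7.284 mol
n(L) = 360.0 / 61.30 = 5.873 mol
n/ν → R: 7.284, L: 5.873; L is limiting.
n(D) = (1/1) × 5.873 = 5.873 mol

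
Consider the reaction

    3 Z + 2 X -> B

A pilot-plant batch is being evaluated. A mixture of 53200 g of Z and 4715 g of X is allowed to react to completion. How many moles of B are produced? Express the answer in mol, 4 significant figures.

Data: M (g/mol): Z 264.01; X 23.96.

n(Z) = 53200 / 264.01 = 201.5 mol
n(X) = 4715 / 23.96 = 196.8 mol
n/ν for Z = 201.5/3 = 67.17
n/ν for X = 196.8/2 = 98.40
Smallest n/ν is Z → limiting reagent.
n(B) = (1/3) × 201.5 = 67.17 mol

67.17 mol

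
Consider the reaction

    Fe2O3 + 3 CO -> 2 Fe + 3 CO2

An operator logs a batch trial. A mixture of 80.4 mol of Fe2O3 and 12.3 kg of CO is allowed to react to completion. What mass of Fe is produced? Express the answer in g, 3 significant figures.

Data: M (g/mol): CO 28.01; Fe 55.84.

n(Fe2O3) = 80.40 mol
n(CO) = 12.30×1000 / 28.01 = 439.1 mol
n/ν for Fe2O3 = 80.40/1 = 80.40
n/ν for CO = 439.1/3 = 146.4
Smallest n/ν is Fe2O3 → limiting reagent.
n(Fe) = (2/1) × 80.40 = 160.8 mol
mass = 160.8 × 55.84 = 8979 g

8980 g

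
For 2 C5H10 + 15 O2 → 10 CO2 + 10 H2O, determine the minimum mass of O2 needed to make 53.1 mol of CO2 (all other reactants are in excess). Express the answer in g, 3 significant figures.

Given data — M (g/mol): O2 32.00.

n(CO2) = 53.10 mol
n(O2) = (15/10) × 53.10 = 79.65 mol
mass = 79.65 × 32.00 = 2549 g

2550 g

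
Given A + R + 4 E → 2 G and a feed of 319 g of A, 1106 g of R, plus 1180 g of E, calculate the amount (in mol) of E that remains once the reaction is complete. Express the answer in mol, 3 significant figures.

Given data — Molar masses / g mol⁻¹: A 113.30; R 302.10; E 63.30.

n(A) = 319.0 / 113.30 = 2.816 mol
n(R) = 1106 / 302.10 = 3.661 mol
n(E) = 1180 / 63.30 = 18.64 mol
n/ν → A: 2.816, R: 3.661, E: 4.660; A is limiting.
E consumed = (4/1) × 2.816 = 11.26 mol
E remaining = 18.64 − 11.26 = 7.380 mol

7.38 mol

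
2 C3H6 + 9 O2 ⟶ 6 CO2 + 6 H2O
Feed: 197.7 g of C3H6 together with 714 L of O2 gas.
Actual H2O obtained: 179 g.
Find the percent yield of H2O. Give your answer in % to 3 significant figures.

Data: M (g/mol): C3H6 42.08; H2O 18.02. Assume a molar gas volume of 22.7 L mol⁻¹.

n(C3H6) = 197.7 / 42.08 = 4.698 mol
n(O2) = 714.0 / 22.7 = 31.45 mol
n/ν → C3H6: 2.349, O2: 3.494; C3H6 is limiting.
theoretical n(H2O) = (6/2) × 4.698 = 14.09 mol → 253.9 g
% yield = 179 / 253.9 × 100 = 70.50 %

70.5 %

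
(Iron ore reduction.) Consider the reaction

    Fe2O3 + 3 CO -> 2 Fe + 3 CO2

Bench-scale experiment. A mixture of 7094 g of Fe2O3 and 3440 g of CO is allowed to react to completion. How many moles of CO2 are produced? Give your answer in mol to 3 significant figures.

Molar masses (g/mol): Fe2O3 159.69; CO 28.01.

123 mol

n(Fe2O3) = 7094 / 159.69 = 44.42 mol
n(CO) = 3440 / 28.01 = 122.8 mol
n/ν for Fe2O3 = 44.42/1 = 44.42
n/ν for CO = 122.8/3 = 40.93
Smallest n/ν is CO → limiting reagent.
n(CO2) = (3/3) × 122.8 = 122.8 mol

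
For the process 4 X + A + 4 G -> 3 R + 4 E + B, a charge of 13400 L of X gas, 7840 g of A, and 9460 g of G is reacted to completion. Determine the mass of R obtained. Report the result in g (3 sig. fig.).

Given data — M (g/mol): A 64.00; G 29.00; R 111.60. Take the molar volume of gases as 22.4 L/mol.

n(X) = 13400 / 22.4 = 598.2 mol
n(A) = 7840 / 64.00 = 122.5 mol
n(G) = 9460 / 29.00 = 326.2 mol
n/ν for X = 598.2/4 = 149.6
n/ν for A = 122.5/1 = 122.5
n/ν for G = 326.2/4 = 81.55
Smallest n/ν is G → limiting reagent.
n(R) = (3/4) × 326.2 = 244.7 mol
mass = 244.7 × 111.60 = 27310 g

27300 g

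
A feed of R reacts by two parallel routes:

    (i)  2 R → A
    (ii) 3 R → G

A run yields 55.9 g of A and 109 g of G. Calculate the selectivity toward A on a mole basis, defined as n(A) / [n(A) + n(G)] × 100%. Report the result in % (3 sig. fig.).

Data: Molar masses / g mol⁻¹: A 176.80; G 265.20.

43.5 %

n(A) = 55.9 / 176.80 = 0.3162 mol
n(G) = 109 / 265.20 = 0.4110 mol
selectivity = 0.3162/(0.3162+0.4110) × 100 = 43.48 %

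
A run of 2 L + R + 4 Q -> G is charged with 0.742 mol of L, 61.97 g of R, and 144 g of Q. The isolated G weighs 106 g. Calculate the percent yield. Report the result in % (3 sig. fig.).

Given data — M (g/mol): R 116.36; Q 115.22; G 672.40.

n(L) = 0.7420 mol
n(R) = 61.97 / 116.36 = 0.5326 mol
n(Q) = 144.0 / 115.22 = 1.250 mol
n/ν → L: 0.3710, R: 0.5326, Q: 0.3125; Q is limiting.
theoretical n(G) = (1/4) × 1.250 = 0.3125 mol → 210.1 g
% yield = 106 / 210.1 × 100 = 50.45 %

50.5 %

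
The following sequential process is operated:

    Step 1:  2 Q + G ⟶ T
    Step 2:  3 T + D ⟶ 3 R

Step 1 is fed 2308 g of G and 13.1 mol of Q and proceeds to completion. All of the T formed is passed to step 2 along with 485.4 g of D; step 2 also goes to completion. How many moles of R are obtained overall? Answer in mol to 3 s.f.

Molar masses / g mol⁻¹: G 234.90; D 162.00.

6.55 mol

Step 1:
n(G) = 2308 / 234.90 = 9.825 mol
n(Q) = 13.10 mol
n/ν for G = 9.825/1 = 9.825
n/ν for Q = 13.10/2 = 6.550
Smallest n/ν is Q → limiting reagent.
n(T) produced = (1/2) × 13.10 = 6.550 mol
Step 2:
n(T) available = 6.550 mol
n(D) = 485.4 / 162.00 = 2.996 mol
n/ν for T = 6.550/3 = 2.183
n/ν for D = 2.996/1 = 2.996
Smallest n/ν is T → limiting reagent.
n(R) = (3/3) × 6.550 = 6.550 mol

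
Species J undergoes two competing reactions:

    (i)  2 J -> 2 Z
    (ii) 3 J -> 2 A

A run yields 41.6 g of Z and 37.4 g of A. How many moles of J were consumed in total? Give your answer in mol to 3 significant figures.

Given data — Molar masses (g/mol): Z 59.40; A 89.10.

n(Z) = 41.6 / 59.40 = 0.7003 mol
n(A) = 37.4 / 89.10 = 0.4198 mol
n(J) via (i) = (2/2)×0.7003 = 0.7003 mol
n(J) via (ii) = (3/2)×0.4198 = 0.6297 mol
total n(J) = 0.7003 + 0.6297 = 1.330 mol

1.33 mol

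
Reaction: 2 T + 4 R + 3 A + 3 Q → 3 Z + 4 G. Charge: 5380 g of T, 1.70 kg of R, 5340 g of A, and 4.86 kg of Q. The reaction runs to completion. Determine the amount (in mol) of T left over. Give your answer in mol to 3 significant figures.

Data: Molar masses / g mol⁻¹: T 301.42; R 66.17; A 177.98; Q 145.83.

n(T) = 5380 / 301.42 = 17.85 mol
n(R) = 1.700×1000 / 66.17 = 25.69 mol
n(A) = 5340 / 177.98 = 30.00 mol
n(Q) = 4.860×1000 / 145.83 = 33.33 mol
n/ν → T: 8.925, R: 6.423, A: 10.00, Q: 11.11; R is limiting.
T consumed = (2/4) × 25.69 = 12.85 mol
T remaining = 17.85 − 12.85 = 5.000 mol

5.00 mol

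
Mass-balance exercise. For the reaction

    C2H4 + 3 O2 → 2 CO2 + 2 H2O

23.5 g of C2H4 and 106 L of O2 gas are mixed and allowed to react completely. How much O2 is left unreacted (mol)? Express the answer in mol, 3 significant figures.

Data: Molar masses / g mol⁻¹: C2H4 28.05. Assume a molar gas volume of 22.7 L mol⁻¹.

2.16 mol

n(C2H4) = 23.50 / 28.05 = 0.8378 mol
n(O2) = 106.0 / 22.7 = 4.670 mol
n/ν for C2H4 = 0.8378/1 = 0.8378
n/ν for O2 = 4.670/3 = 1.557
Smallest n/ν is C2H4 → limiting reagent.
O2 consumed = (3/1) × 0.8378 = 2.513 mol
O2 remaining = 4.670 − 2.513 = 2.157 mol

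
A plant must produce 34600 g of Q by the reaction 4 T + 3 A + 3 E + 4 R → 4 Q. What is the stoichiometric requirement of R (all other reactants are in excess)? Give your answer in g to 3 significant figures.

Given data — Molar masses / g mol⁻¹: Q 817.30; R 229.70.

9720 g

n(Q) = 34600 / 817.30 = 42.33 mol
n(R) = (4/4) × 42.33 = 42.33 mol
mass = 42.33 × 229.70 = 9723 g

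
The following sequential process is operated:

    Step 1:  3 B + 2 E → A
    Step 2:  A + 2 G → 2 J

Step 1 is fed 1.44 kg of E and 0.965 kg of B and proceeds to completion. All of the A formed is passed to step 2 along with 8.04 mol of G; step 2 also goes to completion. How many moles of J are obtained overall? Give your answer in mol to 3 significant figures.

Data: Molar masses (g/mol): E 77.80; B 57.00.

8.04 mol

Step 1:
n(E) = 1.440×1000 / 77.80 = 18.51 mol
n(B) = 0.9650×1000 / 57.00 = 16.93 mol
n/ν for E = 18.51/2 = 9.255
n/ν for B = 16.93/3 = 5.643
Smallest n/ν is B → limiting reagent.
n(A) produced = (1/3) × 16.93 = 5.643 mol
Step 2:
n(A) available = 5.643 mol
n(G) = 8.040 mol
n/ν for A = 5.643/1 = 5.643
n/ν for G = 8.040/2 = 4.020
Smallest n/ν is G → limiting reagent.
n(J) = (2/2) × 8.040 = 8.040 mol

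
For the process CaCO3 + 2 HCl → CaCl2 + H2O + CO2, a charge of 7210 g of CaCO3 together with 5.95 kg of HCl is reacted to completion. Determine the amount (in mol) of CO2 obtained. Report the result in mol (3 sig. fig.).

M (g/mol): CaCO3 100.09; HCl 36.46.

n(CaCO3) = 7210 / 100.09 = 72.04 mol
n(HCl) = 5.950×1000 / 36.46 = 163.2 mol
n/ν → CaCO3: 72.04, HCl: 81.60; CaCO3 is limiting.
n(CO2) = (1/1) × 72.04 = 72.04 mol

72.0 mol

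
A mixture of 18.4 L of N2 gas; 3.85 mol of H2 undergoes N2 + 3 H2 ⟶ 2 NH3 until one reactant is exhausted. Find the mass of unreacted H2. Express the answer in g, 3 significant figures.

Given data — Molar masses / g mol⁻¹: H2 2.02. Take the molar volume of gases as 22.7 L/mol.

2.86 g

n(N2) = 18.40 / 22.7 = 0.8106 mol
n(H2) = 3.850 mol
n/ν → N2: 0.8106, H2: 1.283; N2 is limiting.
H2 consumed = (3/1) × 0.8106 = 2.432 mol
H2 remaining = 3.850 − 2.432 = 1.418 mol
mass = 1.418 × 2.02 = 2.864 g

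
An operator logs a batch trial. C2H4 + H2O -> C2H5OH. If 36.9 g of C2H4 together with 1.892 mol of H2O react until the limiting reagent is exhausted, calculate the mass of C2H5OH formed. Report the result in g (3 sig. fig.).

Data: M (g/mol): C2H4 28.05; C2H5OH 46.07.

n(C2H4) = 36.90 / 28.05 = 1.316 mol
n(H2O) = 1.892 mol
n/ν → C2H4: 1.316, H2O: 1.892; C2H4 is limiting.
n(C2H5OH) = (1/1) × 1.316 = 1.316 mol
mass = 1.316 × 46.07 = 60.63 g

60.6 g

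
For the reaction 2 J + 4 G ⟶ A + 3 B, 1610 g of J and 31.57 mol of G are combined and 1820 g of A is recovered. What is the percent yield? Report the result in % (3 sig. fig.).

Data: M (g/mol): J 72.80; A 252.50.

91.3 %

n(J) = 1610 / 72.80 = 22.12 mol
n(G) = 31.57 mol
n/ν for J = 22.12/2 = 11.06
n/ν for G = 31.57/4 = 7.893
Smallest n/ν is G → limiting reagent.
theoretical n(A) = (1/4) × 31.57 = 7.893 mol → 1993 g
% yield = 1820 / 1993 × 100 = 91.32 %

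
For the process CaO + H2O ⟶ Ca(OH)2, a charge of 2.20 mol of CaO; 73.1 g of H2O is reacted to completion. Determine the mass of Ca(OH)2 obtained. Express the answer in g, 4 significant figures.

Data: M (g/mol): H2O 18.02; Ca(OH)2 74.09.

163.0 g

n(CaO) = 2.200 mol
n(H2O) = 73.10 / 18.02 = 4.057 mol
n/ν for CaO = 2.200/1 = 2.200
n/ν for H2O = 4.057/1 = 4.057
Smallest n/ν is CaO → limiting reagent.
n(Ca(OH)2) = (1/1) × 2.200 = 2.200 mol
mass = 2.200 × 74.09 = 163.0 g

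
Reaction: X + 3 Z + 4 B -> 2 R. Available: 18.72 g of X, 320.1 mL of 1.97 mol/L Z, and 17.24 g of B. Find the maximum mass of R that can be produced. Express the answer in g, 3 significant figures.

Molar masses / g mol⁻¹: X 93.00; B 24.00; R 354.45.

127 g

n(X) = 18.72 / 93.00 = 0.2013 mol
n(Z) = 1.97 × 320.1/1000 = 0.6306 mol
n(B) = 17.24 / 24.00 = 0.7183 mol
n/ν → X: 0.2013, Z: 0.2102, B: 0.1796; B is limiting.
n(R) = (2/4) × 0.7183 = 0.3592 mol
mass = 0.3592 × 354.45 = 127.3 g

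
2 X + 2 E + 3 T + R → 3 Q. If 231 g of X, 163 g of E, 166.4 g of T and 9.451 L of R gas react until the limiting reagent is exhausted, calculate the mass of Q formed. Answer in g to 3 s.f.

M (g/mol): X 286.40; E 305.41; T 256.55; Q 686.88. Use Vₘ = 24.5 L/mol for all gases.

n(X) = 231.0 / 286.40 = 0.8066 mol
n(E) = 163.0 / 305.41 = 0.5337 mol
n(T) = 166.4 / 256.55 = 0.6486 mol
n(R) = 9.451 / 24.5 = 0.3858 mol
n/ν for X = 0.8066/2 = 0.4033
n/ν for E = 0.5337/2 = 0.2669
n/ν for T = 0.6486/3 = 0.2162
n/ν for R = 0.3858/1 = 0.3858
Smallest n/ν is T → limiting reagent.
n(Q) = (3/3) × 0.6486 = 0.6486 mol
mass = 0.6486 × 686.88 = 445.5 g

446 g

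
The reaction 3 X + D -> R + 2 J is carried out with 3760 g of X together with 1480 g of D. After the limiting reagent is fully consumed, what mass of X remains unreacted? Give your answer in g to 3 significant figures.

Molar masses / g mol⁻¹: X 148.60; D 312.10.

1650 g

n(X) = 3760 / 148.60 = 25.30 mol
n(D) = 1480 / 312.10 = 4.742 mol
n/ν for X = 25.30/3 = 8.433
n/ν for D = 4.742/1 = 4.742
Smallest n/ν is D → limiting reagent.
X consumed = (3/1) × 4.742 = 14.23 mol
X remaining = 25.30 − 14.23 = 11.07 mol
mass = 11.07 × 148.60 = 1645 g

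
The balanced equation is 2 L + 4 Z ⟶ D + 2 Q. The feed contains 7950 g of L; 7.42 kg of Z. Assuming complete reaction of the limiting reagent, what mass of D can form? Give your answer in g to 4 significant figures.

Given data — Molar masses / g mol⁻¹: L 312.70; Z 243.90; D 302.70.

n(L) = 7950 / 312.70 = 25.42 mol
n(Z) = 7.420×1000 / 243.90 = 30.42 mol
n/ν for L = 25.42/2 = 12.71
n/ν for Z = 30.42/4 = 7.605
Smallest n/ν is Z → limiting reagent.
n(D) = (1/4) × 30.42 = 7.605 mol
mass = 7.605 × 302.70 = 2302 g

2302 g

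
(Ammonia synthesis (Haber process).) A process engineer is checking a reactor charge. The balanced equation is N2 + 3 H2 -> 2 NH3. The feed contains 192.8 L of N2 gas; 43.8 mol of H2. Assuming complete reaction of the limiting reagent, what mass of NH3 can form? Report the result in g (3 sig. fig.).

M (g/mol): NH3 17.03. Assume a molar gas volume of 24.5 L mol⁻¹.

n(N2) = 192.8 / 24.5 = 7.869 mol
n(H2) = 43.80 mol
n/ν → N2: 7.869, H2: 14.60; N2 is limiting.
n(NH3) = (2/1) × 7.869 = 15.74 mol
mass = 15.74 × 17.03 = 268.1 g

268 g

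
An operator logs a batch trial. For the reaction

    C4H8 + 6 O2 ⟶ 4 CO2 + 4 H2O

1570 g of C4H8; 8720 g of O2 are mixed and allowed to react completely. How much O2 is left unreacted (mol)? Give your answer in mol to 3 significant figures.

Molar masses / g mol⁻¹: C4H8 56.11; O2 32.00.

n(C4H8) = 1570 / 56.11 = 27.98 mol
n(O2) = 8720 / 32.00 = 272.5 mol
n/ν for C4H8 = 27.98/1 = 27.98
n/ν for O2 = 272.5/6 = 45.42
Smallest n/ν is C4H8 → limiting reagent.
O2 consumed = (6/1) × 27.98 = 167.9 mol
O2 remaining = 272.5 − 167.9 = 104.6 mol

105 mol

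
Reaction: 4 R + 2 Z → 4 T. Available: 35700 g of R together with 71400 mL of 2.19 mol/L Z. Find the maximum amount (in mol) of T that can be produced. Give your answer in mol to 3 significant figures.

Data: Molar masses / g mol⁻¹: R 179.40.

n(R) = 35700 / 179.40 = 199.0 mol
n(Z) = 2.19 × 71400/1000 = 156.4 mol
n/ν for R = 199.0/4 = 49.75
n/ν for Z = 156.4/2 = 78.20
Smallest n/ν is R → limiting reagent.
n(T) = (4/4) × 199.0 = 199.0 mol

199 mol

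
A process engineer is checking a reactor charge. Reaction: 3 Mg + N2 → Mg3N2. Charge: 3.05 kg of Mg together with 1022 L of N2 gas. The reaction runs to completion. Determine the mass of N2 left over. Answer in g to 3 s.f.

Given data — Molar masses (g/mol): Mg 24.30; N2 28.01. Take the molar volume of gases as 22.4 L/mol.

n(Mg) = 3.050×1000 / 24.30 = 125.5 mol
n(N2) = 1022 / 22.4 = 45.63 mol
n/ν for Mg = 125.5/3 = 41.83
n/ν for N2 = 45.63/1 = 45.63
Smallest n/ν is Mg → limiting reagent.
N2 consumed = (1/3) × 125.5 = 41.83 mol
N2 remaining = 45.63 − 41.83 = 3.800 mol
mass = 3.800 × 28.01 = 106.4 g

106 g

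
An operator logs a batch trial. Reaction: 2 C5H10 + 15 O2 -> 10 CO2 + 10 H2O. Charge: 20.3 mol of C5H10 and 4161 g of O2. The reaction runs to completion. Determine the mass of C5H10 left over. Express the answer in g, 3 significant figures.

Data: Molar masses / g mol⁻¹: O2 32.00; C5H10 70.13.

n(C5H10) = 20.30 mol
n(O2) = 4161 / 32.00 = 130.0 mol
n/ν → C5H10: 10.15, O2: 8.667; O2 is limiting.
C5H10 consumed = (2/15) × 130.0 = 17.33 mol
C5H10 remaining = 20.30 − 17.33 = 2.970 mol
mass = 2.970 × 70.13 = 208.3 g

208 g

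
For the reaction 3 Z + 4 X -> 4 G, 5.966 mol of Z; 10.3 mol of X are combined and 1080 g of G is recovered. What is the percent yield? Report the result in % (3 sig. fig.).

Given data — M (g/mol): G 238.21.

n(Z) = 5.966 mol
n(X) = 10.30 mol
n/ν → Z: 1.989, X: 2.575; Z is limiting.
theoretical n(G) = (4/3) × 5.966 = 7.955 mol → 1895 g
% yield = 1080 / 1895 × 100 = 56.99 %

57.0 %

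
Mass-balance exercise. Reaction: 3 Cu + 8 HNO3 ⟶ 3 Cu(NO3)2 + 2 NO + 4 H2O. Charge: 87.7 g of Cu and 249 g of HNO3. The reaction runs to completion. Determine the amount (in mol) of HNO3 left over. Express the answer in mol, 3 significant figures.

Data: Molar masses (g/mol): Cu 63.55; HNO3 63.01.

n(Cu) = 87.70 / 63.55 = 1.380 mol
n(HNO3) = 249.0 / 63.01 = 3.952 mol
n/ν → Cu: 0.4600, HNO3: 0.4940; Cu is limiting.
HNO3 consumed = (8/3) × 1.380 = 3.680 mol
HNO3 remaining = 3.952 − 3.680 = 0.2720 mol

0.272 mol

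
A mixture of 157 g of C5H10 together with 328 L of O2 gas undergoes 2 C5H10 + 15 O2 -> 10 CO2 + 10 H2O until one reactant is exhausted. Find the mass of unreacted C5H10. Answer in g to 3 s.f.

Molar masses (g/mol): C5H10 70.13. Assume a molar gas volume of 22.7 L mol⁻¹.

21.9 g

n(C5H10) = 157.0 / 70.13 = 2.239 mol
n(O2) = 328.0 / 22.7 = 14.45 mol
n/ν for C5H10 = 2.239/2 = 1.120
n/ν for O2 = 14.45/15 = 0.9633
Smallest n/ν is O2 → limiting reagent.
C5H10 consumed = (2/15) × 14.45 = 1.927 mol
C5H10 remaining = 2.239 − 1.927 = 0.3120 mol
mass = 0.3120 × 70.13 = 21.88 g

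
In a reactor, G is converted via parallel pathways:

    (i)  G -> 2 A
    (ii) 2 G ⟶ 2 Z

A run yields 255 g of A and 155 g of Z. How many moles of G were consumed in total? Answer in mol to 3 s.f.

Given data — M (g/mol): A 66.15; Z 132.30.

n(A) = 255 / 66.15 = 3.855 mol
n(Z) = 155 / 132.30 = 1.172 mol
n(G) via (i) = (1/2)×3.855 = 1.928 mol
n(G) via (ii) = (2/2)×1.172 = 1.172 mol
total n(G) = 1.928 + 1.172 = 3.100 mol

3.10 mol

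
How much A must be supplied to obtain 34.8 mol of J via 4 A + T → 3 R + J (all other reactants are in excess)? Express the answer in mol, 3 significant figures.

139 mol

n(J) = 34.80 mol
n(A) = (4/1) × 34.80 = 139.2 mol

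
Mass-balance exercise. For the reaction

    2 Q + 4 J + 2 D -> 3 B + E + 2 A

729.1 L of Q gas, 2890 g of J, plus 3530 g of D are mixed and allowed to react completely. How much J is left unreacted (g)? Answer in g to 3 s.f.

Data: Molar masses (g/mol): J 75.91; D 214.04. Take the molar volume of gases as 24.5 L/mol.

386 g

n(Q) = 729.1 / 24.5 = 29.76 mol
n(J) = 2890 / 75.91 = 38.07 mol
n(D) = 3530 / 214.04 = 16.49 mol
n/ν for Q = 29.76/2 = 14.88
n/ν for J = 38.07/4 = 9.518
n/ν for D = 16.49/2 = 8.245
Smallest n/ν is D → limiting reagent.
J consumed = (4/2) × 16.49 = 32.98 mol
J remaining = 38.07 − 32.98 = 5.090 mol
mass = 5.090 × 75.91 = 386.4 g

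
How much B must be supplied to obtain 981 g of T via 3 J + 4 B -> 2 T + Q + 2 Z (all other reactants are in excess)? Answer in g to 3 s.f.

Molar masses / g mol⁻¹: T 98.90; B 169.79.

n(T) = 981 / 98.90 = 9.919 mol
n(B) = (4/2) × 9.919 = 19.84 mol
mass = 19.84 × 169.79 = 3369 g

3370 g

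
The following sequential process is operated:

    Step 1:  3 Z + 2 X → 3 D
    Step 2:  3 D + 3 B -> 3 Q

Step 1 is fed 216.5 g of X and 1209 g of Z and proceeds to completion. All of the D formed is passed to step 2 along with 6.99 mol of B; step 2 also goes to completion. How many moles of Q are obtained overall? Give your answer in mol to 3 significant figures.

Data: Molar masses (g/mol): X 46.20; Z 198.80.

6.08 mol

Step 1:
n(X) = 216.5 / 46.20 = 4.686 mol
n(Z) = 1209 / 198.80 = 6.081 mol
n/ν for X = 4.686/2 = 2.343
n/ν for Z = 6.081/3 = 2.027
Smallest n/ν is Z → limiting reagent.
n(D) produced = (3/3) × 6.081 = 6.081 mol
Step 2:
n(D) available = 6.081 mol
n(B) = 6.990 mol
n/ν for D = 6.081/3 = 2.027
n/ν for B = 6.990/3 = 2.330
Smallest n/ν is D → limiting reagent.
n(Q) = (3/3) × 6.081 = 6.081 mol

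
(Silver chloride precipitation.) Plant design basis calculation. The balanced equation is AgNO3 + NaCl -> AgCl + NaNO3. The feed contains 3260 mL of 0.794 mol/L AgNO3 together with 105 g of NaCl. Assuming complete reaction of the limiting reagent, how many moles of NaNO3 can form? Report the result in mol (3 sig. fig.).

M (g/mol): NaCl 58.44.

1.80 mol

n(AgNO3) = 0.794 × 3260/1000 = 2.588 mol
n(NaCl) = 105.0 / 58.44 = 1.797 mol
n/ν for AgNO3 = 2.588/1 = 2.588
n/ν for NaCl = 1.797/1 = 1.797
Smallest n/ν is NaCl → limiting reagent.
n(NaNO3) = (1/1) × 1.797 = 1.797 mol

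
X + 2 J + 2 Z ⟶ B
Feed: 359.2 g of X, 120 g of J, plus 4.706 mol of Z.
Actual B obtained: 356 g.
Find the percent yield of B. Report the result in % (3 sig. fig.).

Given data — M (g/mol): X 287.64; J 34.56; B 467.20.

61.0 %

n(X) = 359.2 / 287.64 = 1.249 mol
n(J) = 120.0 / 34.56 = 3.472 mol
n(Z) = 4.706 mol
n/ν → X: 1.249, J: 1.736, Z: 2.353; X is limiting.
theoretical n(B) = (1/1) × 1.249 = 1.249 mol → 583.5 g
% yield = 356 / 583.5 × 100 = 61.01 %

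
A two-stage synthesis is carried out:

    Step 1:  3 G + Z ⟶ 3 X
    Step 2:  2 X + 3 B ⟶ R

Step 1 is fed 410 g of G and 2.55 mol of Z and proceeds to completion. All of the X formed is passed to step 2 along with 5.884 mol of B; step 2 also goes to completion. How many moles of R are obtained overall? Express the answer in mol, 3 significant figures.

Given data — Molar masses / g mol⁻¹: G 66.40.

Step 1:
n(G) = 410.0 / 66.40 = 6.175 mol
n(Z) = 2.550 mol
n/ν → G: 2.058, Z: 2.550; G is limiting.
n(X) produced = (3/3) × 6.175 = 6.175 mol
Step 2:
n(X) available = 6.175 mol
n(B) = 5.884 mol
n/ν → X: 3.088, B: 1.961; B is limiting.
n(R) = (1/3) × 5.884 = 1.961 mol

1.96 mol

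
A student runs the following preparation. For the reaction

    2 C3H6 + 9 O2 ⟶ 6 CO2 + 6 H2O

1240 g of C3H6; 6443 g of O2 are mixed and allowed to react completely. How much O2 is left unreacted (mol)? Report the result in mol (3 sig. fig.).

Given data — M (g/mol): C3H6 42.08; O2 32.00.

n(C3H6) = 1240 / 42.08 = 29.47 mol
n(O2) = 6443 / 32.00 = 201.3 mol
n/ν for C3H6 = 29.47/2 = 14.74
n/ν for O2 = 201.3/9 = 22.37
Smallest n/ν is C3H6 → limiting reagent.
O2 consumed = (9/2) × 29.47 = 132.6 mol
O2 remaining = 201.3 − 132.6 = 68.70 mol

68.7 mol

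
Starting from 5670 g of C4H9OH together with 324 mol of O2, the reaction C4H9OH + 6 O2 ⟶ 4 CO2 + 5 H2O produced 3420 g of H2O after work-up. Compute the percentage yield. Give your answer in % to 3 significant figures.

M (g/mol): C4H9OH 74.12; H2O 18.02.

70.3 %

n(C4H9OH) = 5670 / 74.12 = 76.50 mol
n(O2) = 324.0 mol
n/ν for C4H9OH = 76.50/1 = 76.50
n/ν for O2 = 324.0/6 = 54.00
Smallest n/ν is O2 → limiting reagent.
theoretical n(H2O) = (5/6) × 324.0 = 270.0 mol → 4865 g
% yield = 3420 / 4865 × 100 = 70.30 %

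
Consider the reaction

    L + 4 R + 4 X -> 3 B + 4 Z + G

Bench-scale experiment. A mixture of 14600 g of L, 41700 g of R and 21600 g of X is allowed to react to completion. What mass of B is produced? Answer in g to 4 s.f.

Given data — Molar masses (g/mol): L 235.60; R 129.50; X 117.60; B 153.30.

21120 g

n(L) = 14600 / 235.60 = 61.97 mol
n(R) = 41700 / 129.50 = 322.0 mol
n(X) = 21600 / 117.60 = 183.7 mol
n/ν for L = 61.97/1 = 61.97
n/ν for R = 322.0/4 = 80.50
n/ν for X = 183.7/4 = 45.93
Smallest n/ν is X → limiting reagent.
n(B) = (3/4) × 183.7 = 137.8 mol
mass = 137.8 × 153.30 = 21120 g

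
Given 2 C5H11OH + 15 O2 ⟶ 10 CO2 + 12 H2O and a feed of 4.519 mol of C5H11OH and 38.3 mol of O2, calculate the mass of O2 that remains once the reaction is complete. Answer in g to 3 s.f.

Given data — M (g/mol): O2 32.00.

n(C5H11OH) = 4.519 mol
n(O2) = 38.30 mol
n/ν → C5H11OH: 2.260, O2: 2.553; C5H11OH is limiting.
O2 consumed = (15/2) × 4.519 = 33.89 mol
O2 remaining = 38.30 − 33.89 = 4.410 mol
mass = 4.410 × 32.00 = 141.1 g

141 g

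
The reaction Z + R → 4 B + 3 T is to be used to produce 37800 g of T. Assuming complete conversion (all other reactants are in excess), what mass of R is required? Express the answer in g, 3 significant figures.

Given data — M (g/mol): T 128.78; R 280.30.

n(T) = 37800 / 128.78 = 293.5 mol
n(R) = (1/3) × 293.5 = 97.83 mol
mass = 97.83 × 280.30 = 27420 g

27400 g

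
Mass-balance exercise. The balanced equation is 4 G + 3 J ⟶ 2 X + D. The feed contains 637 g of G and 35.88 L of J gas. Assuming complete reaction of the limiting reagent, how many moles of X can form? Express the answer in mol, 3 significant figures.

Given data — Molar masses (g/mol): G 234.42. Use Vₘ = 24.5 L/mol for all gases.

n(G) = 637.0 / 234.42 = 2.717 mol
n(J) = 35.88 / 24.5 = 1.464 mol
n/ν → G: 0.6793, J: 0.4880; J is limiting.
n(X) = (2/3) × 1.464 = 0.9760 mol

0.976 mol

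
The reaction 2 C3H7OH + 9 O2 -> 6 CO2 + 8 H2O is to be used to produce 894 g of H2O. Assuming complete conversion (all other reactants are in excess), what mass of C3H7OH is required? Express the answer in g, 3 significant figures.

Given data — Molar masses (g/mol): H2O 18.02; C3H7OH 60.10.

745 g

n(H2O) = 894 / 18.02 = 49.61 mol
n(C3H7OH) = (2/8) × 49.61 = 12.40 mol
mass = 12.40 × 60.10 = 745.2 g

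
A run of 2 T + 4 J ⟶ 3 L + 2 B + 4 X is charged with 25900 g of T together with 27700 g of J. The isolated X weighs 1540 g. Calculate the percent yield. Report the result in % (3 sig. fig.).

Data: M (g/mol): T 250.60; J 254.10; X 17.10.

n(T) = 25900 / 250.60 = 103.4 mol
n(J) = 27700 / 254.10 = 109.0 mol
n/ν for T = 103.4/2 = 51.70
n/ν for J = 109.0/4 = 27.25
Smallest n/ν is J → limiting reagent.
theoretical n(X) = (4/4) × 109.0 = 109.0 mol → 1864 g
% yield = 1540 / 1864 × 100 = 82.62 %

82.6 %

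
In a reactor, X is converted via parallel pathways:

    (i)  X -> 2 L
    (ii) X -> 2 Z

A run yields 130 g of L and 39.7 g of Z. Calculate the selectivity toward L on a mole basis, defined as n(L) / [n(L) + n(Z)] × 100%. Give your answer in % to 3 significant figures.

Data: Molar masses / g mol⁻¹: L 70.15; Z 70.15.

n(L) = 130 / 70.15 = 1.853 mol
n(Z) = 39.7 / 70.15 = 0.5659 mol
selectivity = 1.853/(1.853+0.5659) × 100 = 76.61 %

76.6 %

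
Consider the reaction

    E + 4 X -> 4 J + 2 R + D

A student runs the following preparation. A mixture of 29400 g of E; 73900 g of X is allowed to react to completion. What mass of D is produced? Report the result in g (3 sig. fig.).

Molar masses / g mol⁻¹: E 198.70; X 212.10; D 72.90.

n(E) = 29400 / 198.70 = 148.0 mol
n(X) = 73900 / 212.10 = 348.4 mol
n/ν for E = 148.0/1 = 148.0
n/ν for X = 348.4/4 = 87.10
Smallest n/ν is X → limiting reagent.
n(D) = (1/4) × 348.4 = 87.10 mol
mass = 87.10 × 72.90 = 6350 g

6350 g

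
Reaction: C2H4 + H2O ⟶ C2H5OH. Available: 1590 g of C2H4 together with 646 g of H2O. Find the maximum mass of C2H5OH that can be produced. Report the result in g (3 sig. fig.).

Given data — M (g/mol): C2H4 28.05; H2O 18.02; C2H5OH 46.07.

1650 g

n(C2H4) = 1590 / 28.05 = 56.68 mol
n(H2O) = 646.0 / 18.02 = 35.85 mol
n/ν → C2H4: 56.68, H2O: 35.85; H2O is limiting.
n(C2H5OH) = (1/1) × 35.85 = 35.85 mol
mass = 35.85 × 46.07 = 1652 g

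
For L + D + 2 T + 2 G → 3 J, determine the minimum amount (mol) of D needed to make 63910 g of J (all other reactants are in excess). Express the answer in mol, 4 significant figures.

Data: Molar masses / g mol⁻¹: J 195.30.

n(J) = 63910 / 195.30 = 327.2 mol
n(D) = (1/3) × 327.2 = 109.1 mol

109.1 mol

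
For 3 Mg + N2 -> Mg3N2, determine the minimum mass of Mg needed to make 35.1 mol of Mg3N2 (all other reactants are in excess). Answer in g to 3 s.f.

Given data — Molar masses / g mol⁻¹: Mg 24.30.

2560 g

n(Mg3N2) = 35.10 mol
n(Mg) = (3/1) × 35.10 = 105.3 mol
mass = 105.3 × 24.30 = 2559 g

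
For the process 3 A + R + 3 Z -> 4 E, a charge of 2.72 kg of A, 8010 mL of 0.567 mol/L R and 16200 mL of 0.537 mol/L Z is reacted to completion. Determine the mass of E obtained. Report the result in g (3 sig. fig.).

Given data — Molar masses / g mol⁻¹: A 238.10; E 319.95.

3710 g

n(A) = 2.720×1000 / 238.10 = 11.42 mol
n(R) = 0.567 × 8010/1000 = 4.542 mol
n(Z) = 0.537 × 16200/1000 = 8.699 mol
n/ν for A = 11.42/3 = 3.807
n/ν for R = 4.542/1 = 4.542
n/ν for Z = 8.699/3 = 2.900
Smallest n/ν is Z → limiting reagent.
n(E) = (4/3) × 8.699 = 11.60 mol
mass = 11.60 × 319.95 = 3711 g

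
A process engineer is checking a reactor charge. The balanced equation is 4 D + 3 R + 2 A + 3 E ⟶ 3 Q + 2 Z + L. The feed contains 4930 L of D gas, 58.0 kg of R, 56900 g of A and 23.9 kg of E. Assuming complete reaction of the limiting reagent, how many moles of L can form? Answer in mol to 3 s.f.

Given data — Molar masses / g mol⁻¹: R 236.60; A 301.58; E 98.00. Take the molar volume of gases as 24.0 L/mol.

n(D) = 4930 / 24.0 = 205.4 mol
n(R) = 58.00×1000 / 236.60 = 245.1 mol
n(A) = 56900 / 301.58 = 188.7 mol
n(E) = 23.90×1000 / 98.00 = 243.9 mol
n/ν for D = 205.4/4 = 51.35
n/ν for R = 245.1/3 = 81.70
n/ν for A = 188.7/2 = 94.35
n/ν for E = 243.9/3 = 81.30
Smallest n/ν is D → limiting reagent.
n(L) = (1/4) × 205.4 = 51.35 mol

51.4 mol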